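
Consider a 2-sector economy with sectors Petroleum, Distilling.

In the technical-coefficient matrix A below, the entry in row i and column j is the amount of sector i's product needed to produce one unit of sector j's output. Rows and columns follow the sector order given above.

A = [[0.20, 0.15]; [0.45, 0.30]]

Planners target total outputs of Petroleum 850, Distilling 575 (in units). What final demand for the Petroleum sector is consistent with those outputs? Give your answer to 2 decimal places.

I − A =
  [   0.80    -0.15]
  [  -0.45     0.70]
d = (I − A) x:
  d_1 = (+0.80)·850 + (-0.15)·575 = 593.75
  d_2 = (-0.45)·850 + (+0.70)·575 = 20.00

d_1 = 593.75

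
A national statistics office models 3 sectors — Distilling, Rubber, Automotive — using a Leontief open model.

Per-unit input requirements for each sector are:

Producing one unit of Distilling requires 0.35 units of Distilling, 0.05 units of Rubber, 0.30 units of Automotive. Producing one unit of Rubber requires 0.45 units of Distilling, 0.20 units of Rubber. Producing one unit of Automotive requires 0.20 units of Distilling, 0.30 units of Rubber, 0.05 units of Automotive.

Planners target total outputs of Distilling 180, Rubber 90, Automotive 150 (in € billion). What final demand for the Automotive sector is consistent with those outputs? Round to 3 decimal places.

I − A =
  [   0.65    -0.45    -0.20]
  [  -0.05     0.80    -0.30]
  [  -0.30     0.00     0.95]
d = (I − A) x:
  d_D = (+0.65)·180 + (-0.45)·90 + (-0.20)·150 = 46.500
  d_R = (-0.05)·180 + (+0.80)·90 + (-0.30)·150 = 18.000
  d_A = (-0.30)·180 + (+0.00)·90 + (+0.95)·150 = 88.500

d_A = 88.500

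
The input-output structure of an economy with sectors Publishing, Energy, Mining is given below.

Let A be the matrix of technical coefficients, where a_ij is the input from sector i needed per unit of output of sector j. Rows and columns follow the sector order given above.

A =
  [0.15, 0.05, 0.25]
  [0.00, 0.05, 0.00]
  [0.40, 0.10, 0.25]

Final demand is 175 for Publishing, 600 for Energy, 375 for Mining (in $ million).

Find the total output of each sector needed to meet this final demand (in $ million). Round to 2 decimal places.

x_1 = 492.04, x_2 = 631.58, x_3 = 846.63

I − A =
  [   0.85    -0.05    -0.25]
  [   0.00     0.95     0.00]
  [  -0.40    -0.10     0.75]
Cofactors of I−A, C_ij = (−1)^(i+j)·(minor ij) (rows/columns in the sector order above):
  C_11 = (0.95)(0.75) − (0.00)(-0.10) = 0.7125
  C_12 = −[(0.00)(0.75) − (0.00)(-0.40)] = 0.0000
  C_13 = (0.00)(-0.10) − (0.95)(-0.40) = 0.3800
  C_21 = −[(-0.05)(0.75) − (-0.25)(-0.10)] = 0.0625
  C_22 = (0.85)(0.75) − (-0.25)(-0.40) = 0.5375
  C_23 = −[(0.85)(-0.10) − (-0.05)(-0.40)] = 0.1050
  C_31 = (-0.05)(0.00) − (-0.25)(0.95) = 0.2375
  C_32 = −[(0.85)(0.00) − (-0.25)(0.00)] = 0.0000
  C_33 = (0.85)(0.95) − (-0.05)(0.00) = 0.8075
det(I−A) = Σ_j (I−A)_1j·C_1j = (0.85)(0.7125) + (-0.05)(0.0000) + (-0.25)(0.3800) = 0.510625
adj(I−A) = Cᵀ =
  [ 0.7125   0.0625   0.2375]
  [ 0.0000   0.5375   0.0000]
  [ 0.3800   0.1050   0.8075]
(I − A)⁻¹ = adj(I−A) / det(I−A) ≈
  [   1.3953     0.1224     0.4651]
  [   0.0000     1.0526     0.0000]
  [   0.7442     0.2056     1.5814]
x = (I − A)⁻¹ d = adj(I−A)·d / det(I−A), with det(I−A) = 0.510625:
  x_1 = (0.7125·175 + 0.0625·600 + 0.2375·375) / 0.510625 = 251.25 / 0.510625 ≈ 492.04
  x_2 = (0.0000·175 + 0.5375·600 + 0.0000·375) / 0.510625 = 322.50 / 0.510625 ≈ 631.58
  x_3 = (0.3800·175 + 0.1050·600 + 0.8075·375) / 0.510625 = 432.3125 / 0.510625 ≈ 846.63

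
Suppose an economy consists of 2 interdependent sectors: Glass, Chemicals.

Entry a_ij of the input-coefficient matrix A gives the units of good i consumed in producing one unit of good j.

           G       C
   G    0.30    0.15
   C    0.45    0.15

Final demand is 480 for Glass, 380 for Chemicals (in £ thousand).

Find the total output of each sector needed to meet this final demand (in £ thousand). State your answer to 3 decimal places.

x_G = 881.517, x_C = 913.744

I − A =
  [   0.70    -0.15]
  [  -0.45     0.85]
det(I−A) = (0.70)(0.85) − (-0.15)(-0.45) = 0.5275
adj(I−A) = [[0.85, 0.15], [0.45, 0.70]]
(I − A)⁻¹ = adj(I−A) / det(I−A) ≈
  [   1.6114     0.2844]
  [   0.8531     1.3270]
x = (I − A)⁻¹ d = adj(I−A)·d / det(I−A), with det(I−A) = 0.5275:
  x_G = (0.85·480 + 0.15·380) / 0.5275 = 465.00 / 0.5275 ≈ 881.517
  x_C = (0.45·480 + 0.70·380) / 0.5275 = 482.00 / 0.5275 ≈ 913.744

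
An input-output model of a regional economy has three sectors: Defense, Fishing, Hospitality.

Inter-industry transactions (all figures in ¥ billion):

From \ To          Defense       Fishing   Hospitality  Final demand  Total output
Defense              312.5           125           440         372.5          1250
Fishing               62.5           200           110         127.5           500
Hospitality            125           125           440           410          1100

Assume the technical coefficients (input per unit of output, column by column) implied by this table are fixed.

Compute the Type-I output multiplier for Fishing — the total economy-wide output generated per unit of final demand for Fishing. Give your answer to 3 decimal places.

Technical coefficients a_ij = z_ij / X_j:
  a_11 = 312.5/1250 = 0.25, a_21 = 62.5/1250 = 0.05, a_31 = 125/1250 = 0.10
  a_12 = 125/500 = 0.25, a_22 = 200/500 = 0.40, a_32 = 125/500 = 0.25
  a_13 = 440/1100 = 0.40, a_23 = 110/1100 = 0.10, a_33 = 440/1100 = 0.40
I − A =
  [   0.75    -0.25    -0.40]
  [  -0.05     0.60    -0.10]
  [  -0.10    -0.25     0.60]
Cofactors of I−A, C_ij = (−1)^(i+j)·(minor ij) (rows/columns in the sector order above):
  C_11 = (0.60)(0.60) − (-0.10)(-0.25) = 0.3350
  C_12 = −[(-0.05)(0.60) − (-0.10)(-0.10)] = 0.0400
  C_13 = (-0.05)(-0.25) − (0.60)(-0.10) = 0.0725
  C_21 = −[(-0.25)(0.60) − (-0.40)(-0.25)] = 0.2500
  C_22 = (0.75)(0.60) − (-0.40)(-0.10) = 0.4100
  C_23 = −[(0.75)(-0.25) − (-0.25)(-0.10)] = 0.2125
  C_31 = (-0.25)(-0.10) − (-0.40)(0.60) = 0.2650
  C_32 = −[(0.75)(-0.10) − (-0.40)(-0.05)] = 0.0950
  C_33 = (0.75)(0.60) − (-0.25)(-0.05) = 0.4375
det(I−A) = Σ_j (I−A)_1j·C_1j = (0.75)(0.3350) + (-0.25)(0.0400) + (-0.40)(0.0725) = 0.21225
adj(I−A) = Cᵀ =
  [ 0.3350   0.2500   0.2650]
  [ 0.0400   0.4100   0.0950]
  [ 0.0725   0.2125   0.4375]
(I − A)⁻¹ = adj(I−A) / det(I−A) ≈
  [   1.5783     1.1779     1.2485]
  [   0.1885     1.9317     0.4476]
  [   0.3416     1.0012     2.0612]
The output multiplier for sector j is the column-j sum of the Leontief inverse (I − A)⁻¹ = adj(I−A) / det(I−A).
Column 2 of adj(I−A): (0.2500, 0.4100, 0.2125); det(I−A) = 0.21225.
m_2 = (0.2500 + 0.4100 + 0.2125) / 0.21225 = 0.8725 / 0.21225 ≈ 4.111.

m_2 = 4.111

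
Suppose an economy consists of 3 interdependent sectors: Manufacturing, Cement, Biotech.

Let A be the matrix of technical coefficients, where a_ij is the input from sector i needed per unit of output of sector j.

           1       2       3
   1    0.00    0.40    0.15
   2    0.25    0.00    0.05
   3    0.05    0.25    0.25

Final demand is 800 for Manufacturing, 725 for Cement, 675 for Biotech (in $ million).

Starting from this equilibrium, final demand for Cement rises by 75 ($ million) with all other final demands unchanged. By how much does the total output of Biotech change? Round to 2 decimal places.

Δx_3 = 31.41

I − A =
  [   1.00    -0.40    -0.15]
  [  -0.25     1.00    -0.05]
  [  -0.05    -0.25     0.75]
Cofactors of I−A, C_ij = (−1)^(i+j)·(minor ij) (rows/columns in the sector order above):
  C_11 = (1.00)(0.75) − (-0.05)(-0.25) = 0.7375
  C_12 = −[(-0.25)(0.75) − (-0.05)(-0.05)] = 0.1900
  C_13 = (-0.25)(-0.25) − (1.00)(-0.05) = 0.1125
  C_21 = −[(-0.40)(0.75) − (-0.15)(-0.25)] = 0.3375
  C_22 = (1.00)(0.75) − (-0.15)(-0.05) = 0.7425
  C_23 = −[(1.00)(-0.25) − (-0.40)(-0.05)] = 0.2700
  C_31 = (-0.40)(-0.05) − (-0.15)(1.00) = 0.1700
  C_32 = −[(1.00)(-0.05) − (-0.15)(-0.25)] = 0.0875
  C_33 = (1.00)(1.00) − (-0.40)(-0.25) = 0.9000
det(I−A) = Σ_j (I−A)_1j·C_1j = (1.00)(0.7375) + (-0.40)(0.1900) + (-0.15)(0.1125) = 0.644625
adj(I−A) = Cᵀ =
  [ 0.7375   0.3375   0.1700]
  [ 0.1900   0.7425   0.0875]
  [ 0.1125   0.2700   0.9000]
(I − A)⁻¹ = adj(I−A) / det(I−A) ≈
  [   1.1441     0.5236     0.2637]
  [   0.2947     1.1518     0.1357]
  [   0.1745     0.4188     1.3962]
Δx = (I − A)⁻¹ Δd with Δd having +75 in the Cement component and 0 elsewhere.
So Δx_3 = L_32 · (+75), where L_32 = adj(I−A)_32 / det(I−A) = 0.2700 / 0.644625.
Δx_3 = 0.2700 × (+75) / 0.644625 = 20.25 / 0.644625 ≈ 31.41.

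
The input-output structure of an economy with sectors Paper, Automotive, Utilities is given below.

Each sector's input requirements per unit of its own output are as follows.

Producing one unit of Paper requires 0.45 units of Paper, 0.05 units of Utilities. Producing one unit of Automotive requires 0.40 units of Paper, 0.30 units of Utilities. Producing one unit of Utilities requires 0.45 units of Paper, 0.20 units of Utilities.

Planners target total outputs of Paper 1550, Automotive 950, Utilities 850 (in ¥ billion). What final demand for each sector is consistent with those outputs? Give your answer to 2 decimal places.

I − A =
  [   0.55    -0.40    -0.45]
  [   0.00     1.00     0.00]
  [  -0.05    -0.30     0.80]
d = (I − A) x:
  d_P = (+0.55)·1550 + (-0.40)·950 + (-0.45)·850 = 90.00
  d_A = (+0.00)·1550 + (+1.00)·950 + (+0.00)·850 = 950.00
  d_U = (-0.05)·1550 + (-0.30)·950 + (+0.80)·850 = 317.50

d_P = 90.00, d_A = 950.00, d_U = 317.50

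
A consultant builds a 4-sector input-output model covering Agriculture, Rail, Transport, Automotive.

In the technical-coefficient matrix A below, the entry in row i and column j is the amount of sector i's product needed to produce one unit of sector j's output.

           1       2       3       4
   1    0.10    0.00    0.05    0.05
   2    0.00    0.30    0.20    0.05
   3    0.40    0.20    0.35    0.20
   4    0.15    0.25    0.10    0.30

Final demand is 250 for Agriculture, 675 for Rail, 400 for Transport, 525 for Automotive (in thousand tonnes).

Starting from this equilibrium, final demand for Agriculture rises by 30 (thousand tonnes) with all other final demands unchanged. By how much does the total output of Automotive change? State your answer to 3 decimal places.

Δx_4 = 15.352

I − A =
  [   0.90     0.00    -0.05    -0.05]
  [   0.00     0.70    -0.20    -0.05]
  [  -0.40    -0.20     0.65    -0.20]
  [  -0.15    -0.25    -0.10     0.70]
Compute the cofactors C_ij = (−1)^(i+j)·(3×3 minor ij) of I−A; the adjugate is their transpose:
adj(I−A) = Cᵀ =
  [ 0.257375   0.018625   0.029875   0.028250]
  [ 0.068875   0.369125   0.129375   0.068250]
  [ 0.213500   0.174500   0.424500   0.149000]
  [ 0.110250   0.160750   0.113250   0.359500]
det(I−A) = Σ_j (I−A)_1j·C_1j = (0.90)(0.257375) + (0.00)(0.068875) + (-0.05)(0.213500) + (-0.05)(0.110250) = 0.21545
(I − A)⁻¹ = adj(I−A) / det(I−A) ≈
  [   1.1946     0.0864     0.1387     0.1311]
  [   0.3197     1.7133     0.6005     0.3168]
  [   0.9909     0.8099     1.9703     0.6916]
  [   0.5117     0.7461     0.5256     1.6686]
Δx = (I − A)⁻¹ Δd with Δd having +30 in the Agriculture component and 0 elsewhere.
So Δx_4 = L_41 · (+30), where L_41 = adj(I−A)_41 / det(I−A) = 0.110250 / 0.21545.
Δx_4 = 0.110250 × (+30) / 0.21545 = 3.3075 / 0.21545 ≈ 15.352.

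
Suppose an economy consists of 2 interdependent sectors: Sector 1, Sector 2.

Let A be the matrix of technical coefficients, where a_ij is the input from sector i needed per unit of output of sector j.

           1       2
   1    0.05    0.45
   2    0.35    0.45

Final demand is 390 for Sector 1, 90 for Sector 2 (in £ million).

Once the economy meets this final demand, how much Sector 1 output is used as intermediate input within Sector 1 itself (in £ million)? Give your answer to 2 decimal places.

z_11 = 34.93

I − A =
  [   0.95    -0.45]
  [  -0.35     0.55]
det(I−A) = (0.95)(0.55) − (-0.45)(-0.35) = 0.3650
adj(I−A) = [[0.55, 0.45], [0.35, 0.95]]
(I − A)⁻¹ = adj(I−A) / det(I−A) ≈
  [   1.5068     1.2329]
  [   0.9589     2.6027]
First solve x = (I − A)⁻¹ d = adj(I−A)·d / det(I−A); in particular x_1 = (0.55·390 + 0.45·90) / 0.3650 = 255.00 / 0.3650 ≈ 698.6301.
Intermediate flow from 1 to 1: z_11 = a_11 · x_1 = 0.05 × 255.00 / 0.3650 = 12.75 / 0.3650 ≈ 34.93.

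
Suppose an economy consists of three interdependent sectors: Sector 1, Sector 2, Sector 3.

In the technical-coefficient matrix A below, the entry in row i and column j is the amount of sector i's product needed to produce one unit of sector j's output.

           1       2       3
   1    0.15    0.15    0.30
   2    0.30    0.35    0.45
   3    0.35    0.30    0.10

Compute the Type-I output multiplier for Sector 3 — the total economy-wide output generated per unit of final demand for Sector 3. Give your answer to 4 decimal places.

I − A =
  [   0.85    -0.15    -0.30]
  [  -0.30     0.65    -0.45]
  [  -0.35    -0.30     0.90]
Cofactors of I−A, C_ij = (−1)^(i+j)·(minor ij) (rows/columns in the sector order above):
  C_11 = (0.65)(0.90) − (-0.45)(-0.30) = 0.4500
  C_12 = −[(-0.30)(0.90) − (-0.45)(-0.35)] = 0.4275
  C_13 = (-0.30)(-0.30) − (0.65)(-0.35) = 0.3175
  C_21 = −[(-0.15)(0.90) − (-0.30)(-0.30)] = 0.2250
  C_22 = (0.85)(0.90) − (-0.30)(-0.35) = 0.6600
  C_23 = −[(0.85)(-0.30) − (-0.15)(-0.35)] = 0.3075
  C_31 = (-0.15)(-0.45) − (-0.30)(0.65) = 0.2625
  C_32 = −[(0.85)(-0.45) − (-0.30)(-0.30)] = 0.4725
  C_33 = (0.85)(0.65) − (-0.15)(-0.30) = 0.5075
det(I−A) = Σ_j (I−A)_1j·C_1j = (0.85)(0.4500) + (-0.15)(0.4275) + (-0.30)(0.3175) = 0.223125
adj(I−A) = Cᵀ =
  [ 0.4500   0.2250   0.2625]
  [ 0.4275   0.6600   0.4725]
  [ 0.3175   0.3075   0.5075]
(I − A)⁻¹ = adj(I−A) / det(I−A) ≈
  [   2.01681     1.00840     1.17647]
  [   1.91597     2.95798     2.11765]
  [   1.42297     1.37815     2.27451]
The output multiplier for sector j is the column-j sum of the Leontief inverse (I − A)⁻¹ = adj(I−A) / det(I−A).
Column 3 of adj(I−A): (0.2625, 0.4725, 0.5075); det(I−A) = 0.223125.
m_3 = (0.2625 + 0.4725 + 0.5075) / 0.223125 = 1.2425 / 0.223125 ≈ 5.5686.

m_3 = 5.5686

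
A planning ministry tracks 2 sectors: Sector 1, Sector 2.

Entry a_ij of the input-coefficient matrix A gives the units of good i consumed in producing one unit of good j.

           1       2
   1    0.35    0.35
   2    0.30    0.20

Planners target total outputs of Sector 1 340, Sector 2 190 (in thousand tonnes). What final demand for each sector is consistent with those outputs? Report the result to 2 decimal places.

I − A =
  [   0.65    -0.35]
  [  -0.30     0.80]
d = (I − A) x:
  d_1 = (+0.65)·340 + (-0.35)·190 = 154.50
  d_2 = (-0.30)·340 + (+0.80)·190 = 50.00

d_1 = 154.50, d_2 = 50.00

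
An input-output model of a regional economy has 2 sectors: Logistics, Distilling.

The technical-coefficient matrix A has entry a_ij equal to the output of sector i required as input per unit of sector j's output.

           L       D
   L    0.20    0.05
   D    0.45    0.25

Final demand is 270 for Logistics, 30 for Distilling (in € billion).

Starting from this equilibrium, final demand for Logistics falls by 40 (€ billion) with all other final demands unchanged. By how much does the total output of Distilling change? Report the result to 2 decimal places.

I − A =
  [   0.80    -0.05]
  [  -0.45     0.75]
det(I−A) = (0.80)(0.75) − (-0.05)(-0.45) = 0.5775
adj(I−A) = [[0.75, 0.05], [0.45, 0.80]]
(I − A)⁻¹ = adj(I−A) / det(I−A) ≈
  [   1.2987     0.0866]
  [   0.7792     1.3853]
Δx = (I − A)⁻¹ Δd with Δd having -40 in the Logistics component and 0 elsewhere.
So Δx_D = L_DL · (-40), where L_DL = adj(I−A)_DL / det(I−A) = 0.45 / 0.5775.
Δx_D = 0.45 × (-40) / 0.5775 = -18.00 / 0.5775 ≈ -31.17.

Δx_D = -31.17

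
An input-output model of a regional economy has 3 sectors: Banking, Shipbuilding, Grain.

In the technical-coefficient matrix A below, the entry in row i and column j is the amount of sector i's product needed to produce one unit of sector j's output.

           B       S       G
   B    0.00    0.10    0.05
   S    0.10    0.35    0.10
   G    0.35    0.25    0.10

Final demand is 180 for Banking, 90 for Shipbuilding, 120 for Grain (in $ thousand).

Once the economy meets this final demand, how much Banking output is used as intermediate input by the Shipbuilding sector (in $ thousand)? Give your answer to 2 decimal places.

z_BS = 21.41

I − A =
  [   1.00    -0.10    -0.05]
  [  -0.10     0.65    -0.10]
  [  -0.35    -0.25     0.90]
Cofactors of I−A, C_ij = (−1)^(i+j)·(minor ij) (rows/columns in the sector order above):
  C_11 = (0.65)(0.90) − (-0.10)(-0.25) = 0.5600
  C_12 = −[(-0.10)(0.90) − (-0.10)(-0.35)] = 0.1250
  C_13 = (-0.10)(-0.25) − (0.65)(-0.35) = 0.2525
  C_21 = −[(-0.10)(0.90) − (-0.05)(-0.25)] = 0.1025
  C_22 = (1.00)(0.90) − (-0.05)(-0.35) = 0.8825
  C_23 = −[(1.00)(-0.25) − (-0.10)(-0.35)] = 0.2850
  C_31 = (-0.10)(-0.10) − (-0.05)(0.65) = 0.0425
  C_32 = −[(1.00)(-0.10) − (-0.05)(-0.10)] = 0.1050
  C_33 = (1.00)(0.65) − (-0.10)(-0.10) = 0.6400
det(I−A) = Σ_j (I−A)_1j·C_1j = (1.00)(0.5600) + (-0.10)(0.1250) + (-0.05)(0.2525) = 0.534875
adj(I−A) = Cᵀ =
  [ 0.5600   0.1025   0.0425]
  [ 0.1250   0.8825   0.1050]
  [ 0.2525   0.2850   0.6400]
(I − A)⁻¹ = adj(I−A) / det(I−A) ≈
  [   1.0470     0.1916     0.0795]
  [   0.2337     1.6499     0.1963]
  [   0.4721     0.5328     1.1965]
First solve x = (I − A)⁻¹ d = adj(I−A)·d / det(I−A); in particular x_S = (0.1250·180 + 0.8825·90 + 0.1050·120) / 0.534875 = 114.525 / 0.534875 ≈ 214.1154.
Intermediate flow from B to S: z_BS = a_BS · x_S = 0.10 × 114.525 / 0.534875 = 11.4525 / 0.534875 ≈ 21.41.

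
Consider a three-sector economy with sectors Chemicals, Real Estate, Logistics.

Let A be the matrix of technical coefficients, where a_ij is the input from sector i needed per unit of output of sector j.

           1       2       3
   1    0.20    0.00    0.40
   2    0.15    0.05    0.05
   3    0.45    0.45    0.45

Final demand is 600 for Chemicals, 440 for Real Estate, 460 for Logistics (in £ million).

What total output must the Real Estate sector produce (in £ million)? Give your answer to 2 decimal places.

x_2 = 1105.94

I − A =
  [   0.80     0.00    -0.40]
  [  -0.15     0.95    -0.05]
  [  -0.45    -0.45     0.55]
Cofactors of I−A, C_ij = (−1)^(i+j)·(minor ij) (rows/columns in the sector order above):
  C_11 = (0.95)(0.55) − (-0.05)(-0.45) = 0.5000
  C_12 = −[(-0.15)(0.55) − (-0.05)(-0.45)] = 0.1050
  C_13 = (-0.15)(-0.45) − (0.95)(-0.45) = 0.4950
  C_21 = −[(0.00)(0.55) − (-0.40)(-0.45)] = 0.1800
  C_22 = (0.80)(0.55) − (-0.40)(-0.45) = 0.2600
  C_23 = −[(0.80)(-0.45) − (0.00)(-0.45)] = 0.3600
  C_31 = (0.00)(-0.05) − (-0.40)(0.95) = 0.3800
  C_32 = −[(0.80)(-0.05) − (-0.40)(-0.15)] = 0.1000
  C_33 = (0.80)(0.95) − (0.00)(-0.15) = 0.7600
det(I−A) = Σ_j (I−A)_1j·C_1j = (0.80)(0.5000) + (0.00)(0.1050) + (-0.40)(0.4950) = 0.2020
adj(I−A) = Cᵀ =
  [ 0.5000   0.1800   0.3800]
  [ 0.1050   0.2600   0.1000]
  [ 0.4950   0.3600   0.7600]
(I − A)⁻¹ = adj(I−A) / det(I−A) ≈
  [   2.4752     0.8911     1.8812]
  [   0.5198     1.2871     0.4950]
  [   2.4505     1.7822     3.7624]
x = (I − A)⁻¹ d = adj(I−A)·d / det(I−A), with det(I−A) = 0.2020:
  x_1 = (0.5000·600 + 0.1800·440 + 0.3800·460) / 0.2020 = 554.00 / 0.2020 ≈ 2742.57
  x_2 = (0.1050·600 + 0.2600·440 + 0.1000·460) / 0.2020 = 223.40 / 0.2020 ≈ 1105.94
  x_3 = (0.4950·600 + 0.3600·440 + 0.7600·460) / 0.2020 = 805.00 / 0.2020 ≈ 3985.15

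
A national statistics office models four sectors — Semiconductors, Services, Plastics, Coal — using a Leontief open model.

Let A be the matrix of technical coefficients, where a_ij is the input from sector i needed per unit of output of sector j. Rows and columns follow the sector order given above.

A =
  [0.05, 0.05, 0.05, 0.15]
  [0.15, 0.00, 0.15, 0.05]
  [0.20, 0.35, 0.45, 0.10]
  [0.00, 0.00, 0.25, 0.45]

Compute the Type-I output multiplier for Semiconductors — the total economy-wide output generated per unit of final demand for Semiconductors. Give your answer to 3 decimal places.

I − A =
  [   0.95    -0.05    -0.05    -0.15]
  [  -0.15     1.00    -0.15    -0.05]
  [  -0.20    -0.35     0.55    -0.10]
  [   0.00     0.00    -0.25     0.55]
Compute the cofactors C_ij = (−1)^(i+j)·(3×3 minor ij) of I−A; the adjugate is their transpose:
adj(I−A) = Cᵀ =
  [ 0.244250   0.036625   0.069750   0.082625]
  [ 0.060625   0.250625   0.100000   0.057500]
  [ 0.138875   0.188375   0.518375   0.149250]
  [ 0.063125   0.085625   0.235625   0.454375]
det(I−A) = Σ_j (I−A)_1j·C_1j = (0.95)(0.244250) + (-0.05)(0.060625) + (-0.05)(0.138875) + (-0.15)(0.063125) = 0.21259375
(I − A)⁻¹ = adj(I−A) / det(I−A) ≈
  [   1.1489     0.1723     0.3281     0.3887]
  [   0.2852     1.1789     0.4704     0.2705]
  [   0.6532     0.8861     2.4383     0.7020]
  [   0.2969     0.4028     1.1083     2.1373]
The output multiplier for sector j is the column-j sum of the Leontief inverse (I − A)⁻¹ = adj(I−A) / det(I−A).
Column 1 of adj(I−A): (0.244250, 0.060625, 0.138875, 0.063125); det(I−A) = 0.21259375.
m_1 = (0.244250 + 0.060625 + 0.138875 + 0.063125) / 0.21259375 = 0.506875 / 0.21259375 ≈ 2.384.

m_1 = 2.384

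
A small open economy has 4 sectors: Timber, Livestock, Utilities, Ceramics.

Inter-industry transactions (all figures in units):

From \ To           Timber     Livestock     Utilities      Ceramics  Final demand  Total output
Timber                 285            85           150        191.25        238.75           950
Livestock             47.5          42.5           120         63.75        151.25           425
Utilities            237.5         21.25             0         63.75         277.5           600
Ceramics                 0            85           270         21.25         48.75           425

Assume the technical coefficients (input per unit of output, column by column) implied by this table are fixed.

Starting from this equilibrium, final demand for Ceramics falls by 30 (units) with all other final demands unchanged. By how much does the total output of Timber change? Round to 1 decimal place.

Technical coefficients a_ij = z_ij / X_j:
  a_11 = 285/950 = 0.30, a_21 = 47.5/950 = 0.05, a_31 = 237.5/950 = 0.25, a_41 = 0/950 = 0.00
  a_12 = 85/425 = 0.20, a_22 = 42.5/425 = 0.10, a_32 = 21.25/425 = 0.05, a_42 = 85/425 = 0.20
  a_13 = 150/600 = 0.25, a_23 = 120/600 = 0.20, a_33 = 0/600 = 0.00, a_43 = 270/600 = 0.45
  a_14 = 191.25/425 = 0.45, a_24 = 63.75/425 = 0.15, a_34 = 63.75/425 = 0.15, a_44 = 21.25/425 = 0.05
I − A =
  [   0.70    -0.20    -0.25    -0.45]
  [  -0.05     0.90    -0.20    -0.15]
  [  -0.25    -0.05     1.00    -0.15]
  [   0.00    -0.20    -0.45     0.95]
Compute the cofactors C_ij = (−1)^(i+j)·(3×3 minor ij) of I−A; the adjugate is their transpose:
adj(I−A) = Cᵀ =
  [ 0.745375   0.296000   0.458000   0.472125]
  [ 0.108500   0.507750   0.202250   0.163500]
  [ 0.210125   0.124250   0.563500   0.208125]
  [ 0.122375   0.165750   0.309500   0.546125]
det(I−A) = Σ_j (I−A)_1j·C_1j = (0.70)(0.745375) + (-0.20)(0.108500) + (-0.25)(0.210125) + (-0.45)(0.122375) = 0.3924625
(I − A)⁻¹ = adj(I−A) / det(I−A) ≈
  [   1.8992     0.7542     1.1670     1.2030]
  [   0.2765     1.2938     0.5153     0.4166]
  [   0.5354     0.3166     1.4358     0.5303]
  [   0.3118     0.4223     0.7886     1.3915]
Δx = (I − A)⁻¹ Δd with Δd having -30 in the Ceramics component and 0 elsewhere.
So Δx_1 = L_14 · (-30), where L_14 = adj(I−A)_14 / det(I−A) = 0.472125 / 0.3924625.
Δx_1 = 0.472125 × (-30) / 0.3924625 = -14.16375 / 0.3924625 ≈ -36.1.

Δx_1 = -36.1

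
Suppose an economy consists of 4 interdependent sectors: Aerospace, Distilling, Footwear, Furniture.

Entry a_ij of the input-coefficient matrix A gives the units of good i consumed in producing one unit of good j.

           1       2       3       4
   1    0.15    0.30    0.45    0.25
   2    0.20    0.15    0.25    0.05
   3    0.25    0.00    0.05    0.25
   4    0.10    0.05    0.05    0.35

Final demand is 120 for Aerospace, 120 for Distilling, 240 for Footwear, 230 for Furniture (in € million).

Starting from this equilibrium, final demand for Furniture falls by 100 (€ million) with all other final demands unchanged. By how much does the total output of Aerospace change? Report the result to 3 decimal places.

I − A =
  [   0.85    -0.30    -0.45    -0.25]
  [  -0.20     0.85    -0.25    -0.05]
  [  -0.25     0.00     0.95    -0.25]
  [  -0.10    -0.05    -0.05     0.65]
Compute the cofactors C_ij = (−1)^(i+j)·(3×3 minor ij) of I−A; the adjugate is their transpose:
adj(I−A) = Cᵀ =
  [ 0.50875   0.19900   0.31075   0.33050]
  [ 0.17325   0.40300   0.19725   0.17350]
  [ 0.16125   0.07000   0.40325   0.22250]
  [ 0.10400   0.06700   0.09400   0.51500]
det(I−A) = Σ_j (I−A)_1j·C_1j = (0.85)(0.50875) + (-0.30)(0.17325) + (-0.45)(0.16125) + (-0.25)(0.10400) = 0.2819
(I − A)⁻¹ = adj(I−A) / det(I−A) ≈
  [   1.8047     0.7059     1.1023     1.1724]
  [   0.6146     1.4296     0.6997     0.6155]
  [   0.5720     0.2483     1.4305     0.7893]
  [   0.3689     0.2377     0.3335     1.8269]
Δx = (I − A)⁻¹ Δd with Δd having -100 in the Furniture component and 0 elsewhere.
So Δx_1 = L_14 · (-100), where L_14 = adj(I−A)_14 / det(I−A) = 0.33050 / 0.2819.
Δx_1 = 0.33050 × (-100) / 0.2819 = -33.05 / 0.2819 ≈ -117.240.

Δx_1 = -117.240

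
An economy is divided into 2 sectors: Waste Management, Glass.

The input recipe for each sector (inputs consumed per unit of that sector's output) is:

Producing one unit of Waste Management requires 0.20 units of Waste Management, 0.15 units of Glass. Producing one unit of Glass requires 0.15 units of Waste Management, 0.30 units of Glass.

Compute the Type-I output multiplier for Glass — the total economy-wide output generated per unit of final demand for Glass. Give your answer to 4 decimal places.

I − A =
  [   0.80    -0.15]
  [  -0.15     0.70]
det(I−A) = (0.80)(0.70) − (-0.15)(-0.15) = 0.5375
adj(I−A) = [[0.70, 0.15], [0.15, 0.80]]
(I − A)⁻¹ = adj(I−A) / det(I−A) ≈
  [   1.30233     0.27907]
  [   0.27907     1.48837]
The output multiplier for sector j is the column-j sum of the Leontief inverse (I − A)⁻¹ = adj(I−A) / det(I−A).
Column G of adj(I−A): (0.15, 0.80); det(I−A) = 0.5375.
m_G = (0.15 + 0.80) / 0.5375 = 0.95 / 0.5375 ≈ 1.7674.

m_G = 1.7674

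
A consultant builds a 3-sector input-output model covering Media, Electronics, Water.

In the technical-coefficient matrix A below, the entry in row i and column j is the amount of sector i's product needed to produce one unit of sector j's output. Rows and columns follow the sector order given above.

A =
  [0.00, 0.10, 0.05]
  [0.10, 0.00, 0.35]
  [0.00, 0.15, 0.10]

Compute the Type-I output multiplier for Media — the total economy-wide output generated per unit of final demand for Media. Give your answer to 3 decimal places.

I − A =
  [   1.00    -0.10    -0.05]
  [  -0.10     1.00    -0.35]
  [   0.00    -0.15     0.90]
Cofactors of I−A, C_ij = (−1)^(i+j)·(minor ij) (rows/columns in the sector order above):
  C_11 = (1.00)(0.90) − (-0.35)(-0.15) = 0.8475
  C_12 = −[(-0.10)(0.90) − (-0.35)(0.00)] = 0.0900
  C_13 = (-0.10)(-0.15) − (1.00)(0.00) = 0.0150
  C_21 = −[(-0.10)(0.90) − (-0.05)(-0.15)] = 0.0975
  C_22 = (1.00)(0.90) − (-0.05)(0.00) = 0.9000
  C_23 = −[(1.00)(-0.15) − (-0.10)(0.00)] = 0.1500
  C_31 = (-0.10)(-0.35) − (-0.05)(1.00) = 0.0850
  C_32 = −[(1.00)(-0.35) − (-0.05)(-0.10)] = 0.3550
  C_33 = (1.00)(1.00) − (-0.10)(-0.10) = 0.9900
det(I−A) = Σ_j (I−A)_1j·C_1j = (1.00)(0.8475) + (-0.10)(0.0900) + (-0.05)(0.0150) = 0.83775
adj(I−A) = Cᵀ =
  [ 0.8475   0.0975   0.0850]
  [ 0.0900   0.9000   0.3550]
  [ 0.0150   0.1500   0.9900]
(I − A)⁻¹ = adj(I−A) / det(I−A) ≈
  [   1.0116     0.1164     0.1015]
  [   0.1074     1.0743     0.4238]
  [   0.0179     0.1791     1.1817]
The output multiplier for sector j is the column-j sum of the Leontief inverse (I − A)⁻¹ = adj(I−A) / det(I−A).
Column 1 of adj(I−A): (0.8475, 0.0900, 0.0150); det(I−A) = 0.83775.
m_1 = (0.8475 + 0.0900 + 0.0150) / 0.83775 = 0.9525 / 0.83775 ≈ 1.137.

m_1 = 1.137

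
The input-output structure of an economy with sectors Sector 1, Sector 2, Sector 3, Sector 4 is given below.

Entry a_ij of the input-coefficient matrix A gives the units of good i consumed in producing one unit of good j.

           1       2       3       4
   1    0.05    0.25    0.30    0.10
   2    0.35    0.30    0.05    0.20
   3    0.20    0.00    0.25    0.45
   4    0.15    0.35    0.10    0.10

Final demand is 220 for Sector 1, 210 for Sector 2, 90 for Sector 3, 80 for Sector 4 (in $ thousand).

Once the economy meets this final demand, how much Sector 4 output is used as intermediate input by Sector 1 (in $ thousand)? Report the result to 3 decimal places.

I − A =
  [   0.95    -0.25    -0.30    -0.10]
  [  -0.35     0.70    -0.05    -0.20]
  [  -0.20     0.00     0.75    -0.45]
  [  -0.15    -0.35    -0.10     0.90]
Compute the cofactors C_ij = (−1)^(i+j)·(3×3 minor ij) of I−A; the adjugate is their transpose:
adj(I−A) = Cᵀ =
  [ 0.380625   0.231000   0.193000   0.190125]
  [ 0.259375   0.511000   0.168000   0.226375]
  [ 0.214375   0.218500   0.423000   0.283875]
  [ 0.188125   0.261500   0.144500   0.388625]
det(I−A) = Σ_j (I−A)_1j·C_1j = (0.95)(0.380625) + (-0.25)(0.259375) + (-0.30)(0.214375) + (-0.10)(0.188125) = 0.213625
(I − A)⁻¹ = adj(I−A) / det(I−A) ≈
  [   1.7817     1.0813     0.9035     0.8900]
  [   1.2142     2.3920     0.7864     1.0597]
  [   1.0035     1.0228     1.9801     1.3288]
  [   0.8806     1.2241     0.6764     1.8192]
First solve x = (I − A)⁻¹ d = adj(I−A)·d / det(I−A); in particular x_1 = (0.380625·220 + 0.231000·210 + 0.193000·90 + 0.190125·80) / 0.213625 = 164.8275 / 0.213625 ≈ 771.57402.
Intermediate flow from 4 to 1: z_41 = a_41 · x_1 = 0.15 × 164.8275 / 0.213625 = 24.724125 / 0.213625 ≈ 115.736.

z_41 = 115.736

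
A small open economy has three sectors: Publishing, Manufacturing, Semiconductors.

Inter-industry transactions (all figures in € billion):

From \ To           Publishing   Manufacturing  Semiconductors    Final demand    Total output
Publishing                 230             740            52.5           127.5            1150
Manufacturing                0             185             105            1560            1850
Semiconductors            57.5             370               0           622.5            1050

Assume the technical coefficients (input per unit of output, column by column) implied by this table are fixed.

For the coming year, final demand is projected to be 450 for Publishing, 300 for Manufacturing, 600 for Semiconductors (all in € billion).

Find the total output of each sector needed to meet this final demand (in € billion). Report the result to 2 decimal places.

x_P = 814.58, x_M = 413.72, x_S = 723.47

Technical coefficients a_ij = z_ij / X_j:
  a_PP = 230/1150 = 0.20, a_MP = 0/1150 = 0.00, a_SP = 57.5/1150 = 0.05
  a_PM = 740/1850 = 0.40, a_MM = 185/1850 = 0.10, a_SM = 370/1850 = 0.20
  a_PS = 52.5/1050 = 0.05, a_MS = 105/1050 = 0.10, a_SS = 0/1050 = 0.00
I − A =
  [   0.80    -0.40    -0.05]
  [   0.00     0.90    -0.10]
  [  -0.05    -0.20     1.00]
Cofactors of I−A, C_ij = (−1)^(i+j)·(minor ij) (rows/columns in the sector order above):
  C_11 = (0.90)(1.00) − (-0.10)(-0.20) = 0.8800
  C_12 = −[(0.00)(1.00) − (-0.10)(-0.05)] = 0.0050
  C_13 = (0.00)(-0.20) − (0.90)(-0.05) = 0.0450
  C_21 = −[(-0.40)(1.00) − (-0.05)(-0.20)] = 0.4100
  C_22 = (0.80)(1.00) − (-0.05)(-0.05) = 0.7975
  C_23 = −[(0.80)(-0.20) − (-0.40)(-0.05)] = 0.1800
  C_31 = (-0.40)(-0.10) − (-0.05)(0.90) = 0.0850
  C_32 = −[(0.80)(-0.10) − (-0.05)(0.00)] = 0.0800
  C_33 = (0.80)(0.90) − (-0.40)(0.00) = 0.7200
det(I−A) = Σ_j (I−A)_1j·C_1j = (0.80)(0.8800) + (-0.40)(0.0050) + (-0.05)(0.0450) = 0.69975
adj(I−A) = Cᵀ =
  [ 0.8800   0.4100   0.0850]
  [ 0.0050   0.7975   0.0800]
  [ 0.0450   0.1800   0.7200]
(I − A)⁻¹ = adj(I−A) / det(I−A) ≈
  [   1.2576     0.5859     0.1215]
  [   0.0071     1.1397     0.1143]
  [   0.0643     0.2572     1.0289]
x = (I − A)⁻¹ d = adj(I−A)·d / det(I−A), with det(I−A) = 0.69975:
  x_P = (0.8800·450 + 0.4100·300 + 0.0850·600) / 0.69975 = 570.00 / 0.69975 ≈ 814.58
  x_M = (0.0050·450 + 0.7975·300 + 0.0800·600) / 0.69975 = 289.50 / 0.69975 ≈ 413.72
  x_S = (0.0450·450 + 0.1800·300 + 0.7200·600) / 0.69975 = 506.25 / 0.69975 ≈ 723.47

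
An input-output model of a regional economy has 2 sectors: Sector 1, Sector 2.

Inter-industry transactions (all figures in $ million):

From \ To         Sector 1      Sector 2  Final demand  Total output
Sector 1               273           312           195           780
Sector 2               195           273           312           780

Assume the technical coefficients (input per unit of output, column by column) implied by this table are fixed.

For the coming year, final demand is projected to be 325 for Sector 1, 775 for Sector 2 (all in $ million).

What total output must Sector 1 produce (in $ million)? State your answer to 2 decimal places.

Technical coefficients a_ij = z_ij / X_j:
  a_11 = 273/780 = 0.35, a_21 = 195/780 = 0.25
  a_12 = 312/780 = 0.40, a_22 = 273/780 = 0.35
I − A =
  [   0.65    -0.40]
  [  -0.25     0.65]
det(I−A) = (0.65)(0.65) − (-0.40)(-0.25) = 0.3225
adj(I−A) = [[0.65, 0.40], [0.25, 0.65]]
(I − A)⁻¹ = adj(I−A) / det(I−A) ≈
  [   2.0155     1.2403]
  [   0.7752     2.0155]
x = (I − A)⁻¹ d = adj(I−A)·d / det(I−A), with det(I−A) = 0.3225:
  x_1 = (0.65·325 + 0.40·775) / 0.3225 = 521.25 / 0.3225 ≈ 1616.28
  x_2 = (0.25·325 + 0.65·775) / 0.3225 = 585.00 / 0.3225 ≈ 1813.95

x_1 = 1616.28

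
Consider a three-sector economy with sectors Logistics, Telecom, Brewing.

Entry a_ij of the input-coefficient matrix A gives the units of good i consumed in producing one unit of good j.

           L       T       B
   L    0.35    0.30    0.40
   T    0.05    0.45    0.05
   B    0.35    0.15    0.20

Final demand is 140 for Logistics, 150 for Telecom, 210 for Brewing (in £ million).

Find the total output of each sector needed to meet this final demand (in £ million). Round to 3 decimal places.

I − A =
  [   0.65    -0.30    -0.40]
  [  -0.05     0.55    -0.05]
  [  -0.35    -0.15     0.80]
Cofactors of I−A, C_ij = (−1)^(i+j)·(minor ij) (rows/columns in the sector order above):
  C_11 = (0.55)(0.80) − (-0.05)(-0.15) = 0.4325
  C_12 = −[(-0.05)(0.80) − (-0.05)(-0.35)] = 0.0575
  C_13 = (-0.05)(-0.15) − (0.55)(-0.35) = 0.2000
  C_21 = −[(-0.30)(0.80) − (-0.40)(-0.15)] = 0.3000
  C_22 = (0.65)(0.80) − (-0.40)(-0.35) = 0.3800
  C_23 = −[(0.65)(-0.15) − (-0.30)(-0.35)] = 0.2025
  C_31 = (-0.30)(-0.05) − (-0.40)(0.55) = 0.2350
  C_32 = −[(0.65)(-0.05) − (-0.40)(-0.05)] = 0.0525
  C_33 = (0.65)(0.55) − (-0.30)(-0.05) = 0.3425
det(I−A) = Σ_j (I−A)_1j·C_1j = (0.65)(0.4325) + (-0.30)(0.0575) + (-0.40)(0.2000) = 0.183875
adj(I−A) = Cᵀ =
  [ 0.4325   0.3000   0.2350]
  [ 0.0575   0.3800   0.0525]
  [ 0.2000   0.2025   0.3425]
(I − A)⁻¹ = adj(I−A) / det(I−A) ≈
  [   2.3521     1.6315     1.2780]
  [   0.3127     2.0666     0.2855]
  [   1.0877     1.1013     1.8627]
x = (I − A)⁻¹ d = adj(I−A)·d / det(I−A), with det(I−A) = 0.183875:
  x_L = (0.4325·140 + 0.3000·150 + 0.2350·210) / 0.183875 = 154.90 / 0.183875 ≈ 842.420
  x_T = (0.0575·140 + 0.3800·150 + 0.0525·210) / 0.183875 = 76.075 / 0.183875 ≈ 413.732
  x_B = (0.2000·140 + 0.2025·150 + 0.3425·210) / 0.183875 = 130.30 / 0.183875 ≈ 708.634

x_L = 842.420, x_T = 413.732, x_B = 708.634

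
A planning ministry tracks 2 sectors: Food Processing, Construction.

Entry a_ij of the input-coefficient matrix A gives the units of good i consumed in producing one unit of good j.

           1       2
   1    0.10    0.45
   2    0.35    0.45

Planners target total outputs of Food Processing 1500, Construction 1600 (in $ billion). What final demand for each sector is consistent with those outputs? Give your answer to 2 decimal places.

d_1 = 630.00, d_2 = 355.00

I − A =
  [   0.90    -0.45]
  [  -0.35     0.55]
d = (I − A) x:
  d_1 = (+0.90)·1500 + (-0.45)·1600 = 630.00
  d_2 = (-0.35)·1500 + (+0.55)·1600 = 355.00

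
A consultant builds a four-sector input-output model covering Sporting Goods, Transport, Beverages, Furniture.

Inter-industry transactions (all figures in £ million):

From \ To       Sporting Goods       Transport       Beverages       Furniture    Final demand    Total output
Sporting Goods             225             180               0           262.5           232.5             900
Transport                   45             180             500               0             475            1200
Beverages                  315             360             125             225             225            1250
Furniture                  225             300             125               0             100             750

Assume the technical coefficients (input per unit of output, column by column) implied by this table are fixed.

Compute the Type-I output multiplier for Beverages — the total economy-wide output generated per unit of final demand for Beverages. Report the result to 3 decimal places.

m_B = 3.356

Technical coefficients a_ij = z_ij / X_j:
  a_SS = 225/900 = 0.25, a_TS = 45/900 = 0.05, a_BS = 315/900 = 0.35, a_FS = 225/900 = 0.25
  a_ST = 180/1200 = 0.15, a_TT = 180/1200 = 0.15, a_BT = 360/1200 = 0.30, a_FT = 300/1200 = 0.25
  a_SB = 0/1250 = 0.00, a_TB = 500/1250 = 0.40, a_BB = 125/1250 = 0.10, a_FB = 125/1250 = 0.10
  a_SF = 262.5/750 = 0.35, a_TF = 0/750 = 0.00, a_BF = 225/750 = 0.30, a_FF = 0/750 = 0.00
I − A =
  [   0.75    -0.15     0.00    -0.35]
  [  -0.05     0.85    -0.40     0.00]
  [  -0.35    -0.30     0.90    -0.30]
  [  -0.25    -0.25    -0.10     1.00]
Compute the cofactors C_ij = (−1)^(i+j)·(3×3 minor ij) of I−A; the adjugate is their transpose:
adj(I−A) = Cᵀ =
  [ 0.589500   0.219750   0.124750   0.243750]
  [ 0.213500   0.561500   0.266750   0.154750]
  [ 0.380000   0.349375   0.551250   0.298375]
  [ 0.238750   0.230250   0.153000   0.456000]
det(I−A) = Σ_j (I−A)_1j·C_1j = (0.75)(0.589500) + (-0.15)(0.213500) + (0.00)(0.380000) + (-0.35)(0.238750) = 0.3265375
(I − A)⁻¹ = adj(I−A) / det(I−A) ≈
  [   1.8053     0.6730     0.3820     0.7465]
  [   0.6538     1.7196     0.8169     0.4739]
  [   1.1637     1.0699     1.6882     0.9138]
  [   0.7312     0.7051     0.4686     1.3965]
The output multiplier for sector j is the column-j sum of the Leontief inverse (I − A)⁻¹ = adj(I−A) / det(I−A).
Column B of adj(I−A): (0.124750, 0.266750, 0.551250, 0.153000); det(I−A) = 0.3265375.
m_B = (0.124750 + 0.266750 + 0.551250 + 0.153000) / 0.3265375 = 1.09575 / 0.3265375 ≈ 3.356.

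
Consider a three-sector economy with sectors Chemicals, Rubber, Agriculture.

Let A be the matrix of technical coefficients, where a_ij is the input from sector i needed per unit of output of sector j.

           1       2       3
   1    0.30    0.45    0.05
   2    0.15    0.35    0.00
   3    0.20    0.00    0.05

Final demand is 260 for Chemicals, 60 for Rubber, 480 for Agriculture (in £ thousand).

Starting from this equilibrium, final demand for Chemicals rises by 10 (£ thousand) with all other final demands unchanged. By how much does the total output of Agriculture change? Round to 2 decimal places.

Δx_3 = 3.59

I − A =
  [   0.70    -0.45    -0.05]
  [  -0.15     0.65     0.00]
  [  -0.20     0.00     0.95]
Cofactors of I−A, C_ij = (−1)^(i+j)·(minor ij) (rows/columns in the sector order above):
  C_11 = (0.65)(0.95) − (0.00)(0.00) = 0.6175
  C_12 = −[(-0.15)(0.95) − (0.00)(-0.20)] = 0.1425
  C_13 = (-0.15)(0.00) − (0.65)(-0.20) = 0.1300
  C_21 = −[(-0.45)(0.95) − (-0.05)(0.00)] = 0.4275
  C_22 = (0.70)(0.95) − (-0.05)(-0.20) = 0.6550
  C_23 = −[(0.70)(0.00) − (-0.45)(-0.20)] = 0.0900
  C_31 = (-0.45)(0.00) − (-0.05)(0.65) = 0.0325
  C_32 = −[(0.70)(0.00) − (-0.05)(-0.15)] = 0.0075
  C_33 = (0.70)(0.65) − (-0.45)(-0.15) = 0.3875
det(I−A) = Σ_j (I−A)_1j·C_1j = (0.70)(0.6175) + (-0.45)(0.1425) + (-0.05)(0.1300) = 0.361625
adj(I−A) = Cᵀ =
  [ 0.6175   0.4275   0.0325]
  [ 0.1425   0.6550   0.0075]
  [ 0.1300   0.0900   0.3875]
(I − A)⁻¹ = adj(I−A) / det(I−A) ≈
  [   1.7076     1.1822     0.0899]
  [   0.3941     1.8113     0.0207]
  [   0.3595     0.2489     1.0716]
Δx = (I − A)⁻¹ Δd with Δd having +10 in the Chemicals component and 0 elsewhere.
So Δx_3 = L_31 · (+10), where L_31 = adj(I−A)_31 / det(I−A) = 0.1300 / 0.361625.
Δx_3 = 0.1300 × (+10) / 0.361625 = 1.30 / 0.361625 ≈ 3.59.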